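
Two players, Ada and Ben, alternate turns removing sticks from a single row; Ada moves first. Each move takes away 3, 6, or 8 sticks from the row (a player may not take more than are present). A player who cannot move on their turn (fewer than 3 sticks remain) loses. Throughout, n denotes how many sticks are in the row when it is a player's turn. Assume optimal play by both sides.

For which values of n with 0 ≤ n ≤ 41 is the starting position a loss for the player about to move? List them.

0, 1, 2, 11, 12, 13, 22, 23, 24, 33, 34, 35

Compute win/loss labels from the base case upward. A position with no move is L. Any other position is W if it can reach an L in one move, else L.
n=0: no move → L
n=1: no move → L
n=2: no move → L
n=3: reaches L-position 0 → W
n=4: reaches L-position 1 → W
n=5: reaches L-position 2 → W
n=6: reaches L-position 0 → W
n=7: reaches L-position 1 → W
n=8: reaches L-position 2 → W
n=9: reaches L-position 1 → W
n=10: reaches L-position 2 → W
n=11: only reaches 8(W), 5(W), 3(W), all W → L
n=12: only reaches 9(W), 6(W), 4(W), all W → L
n=13: only reaches 10(W), 7(W), 5(W), all W → L
n=14: reaches L-position 11 → W
n=15: reaches L-position 12 → W
n=16: reaches L-position 13 → W
n=17: reaches L-position 11 → W
n=18: reaches L-position 12 → W
n=19: reaches L-position 13 → W
n=20: reaches L-position 12 → W
n=21: reaches L-position 13 → W
n=22: only reaches 19(W), 16(W), 14(W), all W → L
n=23: only reaches 20(W), 17(W), 15(W), all W → L
n=24: only reaches 21(W), 18(W), 16(W), all W → L
n=25: reaches L-position 22 → W
n=26: reaches L-position 23 → W
n=27: reaches L-position 24 → W
n=28: reaches L-position 22 → W
n=29: reaches L-position 23 → W
n=30: reaches L-position 24 → W
n=31: reaches L-position 23 → W
n=32: reaches L-position 24 → W
n=33: only reaches 30(W), 27(W), 25(W), all W → L
n=34: only reaches 31(W), 28(W), 26(W), all W → L
n=35: only reaches 32(W), 29(W), 27(W), all W → L
n=36: reaches L-position 33 → W
n=37: reaches L-position 34 → W
n=38: reaches L-position 35 → W
n=39: reaches L-position 33 → W
n=40: reaches L-position 34 → W
n=41: reaches L-position 35 → W
The losing starting values of n are exactly the entries labelled L in this table (12 of them).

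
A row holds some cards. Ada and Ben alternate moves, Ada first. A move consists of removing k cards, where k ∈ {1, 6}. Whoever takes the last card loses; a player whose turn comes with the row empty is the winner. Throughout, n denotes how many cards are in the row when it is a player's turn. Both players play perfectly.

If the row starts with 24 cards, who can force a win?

Ben wins.

Label each position W (a win for the player to move) or L (a loss). A position with no legal move is W; any other position is W exactly when some move reaches an L, and L when every move reaches a W.
n=0: no move; the opponent has just taken the last card and therefore loses → W
n=1: only reaches 0(W), which is W → L
n=2: reaches L-position 1 → W
n=3: only reaches 2(W), which is W → L
n=4: reaches L-position 3 → W
n=5: only reaches 4(W), which is W → L
n=6: reaches L-position 5 → W
n=7: reaches L-position 1 → W
n=8: only reaches 7(W), 2(W), all W → L
n=9: reaches L-position 8 → W
n=10: only reaches 9(W), 4(W), all W → L
n=11: reaches L-position 10 → W
n=12: only reaches 11(W), 6(W), all W → L
n=13: reaches L-position 12 → W
n=14: reaches L-position 8 → W
n=15: only reaches 14(W), 9(W), all W → L
n=16: reaches L-position 15 → W
n=17: only reaches 16(W), 11(W), all W → L
n=18: reaches L-position 17 → W
n=19: only reaches 18(W), 13(W), all W → L
n=20: reaches L-position 19 → W
n=21: reaches L-position 15 → W
n=22: only reaches 21(W), 16(W), all W → L
n=23: reaches L-position 22 → W
n=24: only reaches 23(W), 18(W), all W → L
Every move from 24 reaches a W position, so the mover loses.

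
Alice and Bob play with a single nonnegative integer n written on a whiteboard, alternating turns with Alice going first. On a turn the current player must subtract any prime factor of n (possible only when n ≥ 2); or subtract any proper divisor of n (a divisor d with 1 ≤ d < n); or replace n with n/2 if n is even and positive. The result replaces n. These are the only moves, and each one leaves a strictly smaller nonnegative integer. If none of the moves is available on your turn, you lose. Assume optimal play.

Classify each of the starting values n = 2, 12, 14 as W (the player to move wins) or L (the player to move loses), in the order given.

Use the standard recursion: the mover loses at a terminal position; elsewhere, the mover wins exactly when some move hands the opponent an L position.
n=0: no move → L
n=1: no move → L
n=2: →0(L), so W
n=3: →0(L), so W
n=4: →2(W), 3(W) — all W, so L
n=5: →0(L), so W
n=6: →4(L), so W
n=7: →0(L), so W
n=8: →4(L), so W
n=9: →6(W), 8(W) — all W, so L
n=10: →9(L), so W
n=11: →0(L), so W
n=12: →9(L), so W
n=13: →0(L), so W
n=14: →7(W), 12(W), 13(W) — all W, so L

2: W, 12: W, 14: L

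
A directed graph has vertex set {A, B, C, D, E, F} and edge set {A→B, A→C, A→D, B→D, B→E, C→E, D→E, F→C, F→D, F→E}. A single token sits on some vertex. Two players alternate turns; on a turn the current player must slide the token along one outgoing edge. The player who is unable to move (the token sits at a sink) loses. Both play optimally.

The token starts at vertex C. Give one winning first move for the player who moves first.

Build the W/L table. Terminal = L. A non-terminal position is W if it has a move to some L; otherwise it is L.
Every edge goes from a vertex to one that appears earlier in the order E, C, D, B, A, F, so processing vertices in that order labels each vertex after all of its successors.
E: no outgoing edge → L
C: reaches L-position E → W
D: reaches L-position E → W
B: reaches L-position E → W
A: only reaches B(W), D(W), C(W), all W → L
F: reaches L-position E → W
From C, the L positions reachable in one move are: E.

Move to E.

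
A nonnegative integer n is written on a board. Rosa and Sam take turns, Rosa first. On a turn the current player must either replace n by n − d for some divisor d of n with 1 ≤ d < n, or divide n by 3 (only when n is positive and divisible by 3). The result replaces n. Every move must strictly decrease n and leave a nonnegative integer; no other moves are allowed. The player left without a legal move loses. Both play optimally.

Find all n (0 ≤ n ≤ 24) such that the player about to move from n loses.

Classify positions by backward induction: terminal positions (no move available) are L. From any other position, the mover wins iff some move reaches an L.
n=0: no move → L
n=1: no move → L
n=2: can move to 1, which is L ⇒ W
n=3: can move to 1, which is L ⇒ W
n=4: moves to 2(W), 3(W); every one is W ⇒ L
n=5: can move to 4, which is L ⇒ W
n=6: can move to 4, which is L ⇒ W
n=7: the only move is to 6(W), a W ⇒ L
n=8: can move to 4, which is L ⇒ W
n=9: moves to 3(W), 6(W), 8(W); every one is W ⇒ L
n=10: can move to 9, which is L ⇒ W
n=11: the only move is to 10(W), a W ⇒ L
n=12: can move to 4, which is L ⇒ W
n=13: the only move is to 12(W), a W ⇒ L
n=14: can move to 7, which is L ⇒ W
n=15: moves to 5(W), 10(W), 12(W), 14(W); every one is W ⇒ L
n=16: can move to 15, which is L ⇒ W
n=17: the only move is to 16(W), a W ⇒ L
n=18: can move to 9, which is L ⇒ W
n=19: the only move is to 18(W), a W ⇒ L
n=20: can move to 15, which is L ⇒ W
n=21: can move to 7, which is L ⇒ W
n=22: can move to 11, which is L ⇒ W
n=23: the only move is to 22(W), a W ⇒ L
n=24: can move to 23, which is L ⇒ W
The losing starting values of n are exactly the entries labelled L in this table (11 of them).

0, 1, 4, 7, 9, 11, 13, 15, 17, 19, 23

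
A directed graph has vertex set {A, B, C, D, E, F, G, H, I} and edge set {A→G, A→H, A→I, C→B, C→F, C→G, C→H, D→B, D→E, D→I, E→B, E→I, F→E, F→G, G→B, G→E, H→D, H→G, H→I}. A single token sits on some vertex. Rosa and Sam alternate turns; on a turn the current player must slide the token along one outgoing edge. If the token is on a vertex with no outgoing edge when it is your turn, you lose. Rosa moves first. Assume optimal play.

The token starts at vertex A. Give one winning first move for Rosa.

Move to I.

Positions with no move are L. A position that does have a move is losing for the player to move precisely when every available move leads to a winning position for the opponent. Fill in the labels:
Every edge goes from a vertex to one that appears earlier in the order B, I, E, D, G, F, H, A, C, so processing vertices in that order labels each vertex after all of its successors.
B: no outgoing edge → L
I: no outgoing edge → L
E: can move to I, which is L ⇒ W
D: can move to I, which is L ⇒ W
G: can move to B, which is L ⇒ W
F: moves to G(W), E(W); every one is W ⇒ L
H: can move to I, which is L ⇒ W
A: can move to I, which is L ⇒ W
C: can move to F, which is L ⇒ W
From A, the L positions reachable in one move are: I.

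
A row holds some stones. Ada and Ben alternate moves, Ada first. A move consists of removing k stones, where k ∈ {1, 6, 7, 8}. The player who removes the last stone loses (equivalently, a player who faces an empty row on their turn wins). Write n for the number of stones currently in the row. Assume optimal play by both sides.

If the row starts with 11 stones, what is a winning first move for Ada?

Remove 6, leaving 5.

Compute win/loss labels from the base case upward. A position with no move is W. Any other position is W if it can reach an L in one move, else L.
n=0: no move; the opponent has just taken the last stone and therefore loses → W
n=1: L (sole option 0(W) is W)
n=2: W (go to 1, an L position)
n=3: L (sole option 2(W) is W)
n=4: W (go to 3, an L position)
n=5: L (sole option 4(W) is W)
n=6: W (go to 5, an L position)
n=7: W (go to 1, an L position)
n=8: W (go to 1, an L position)
n=9: W (go to 3, an L position)
n=10: W (go to 3, an L position)
n=11: W (go to 5, an L position)
From 11, the L positions reachable in one move are: 5, 3. Any move reaching one of these is winning.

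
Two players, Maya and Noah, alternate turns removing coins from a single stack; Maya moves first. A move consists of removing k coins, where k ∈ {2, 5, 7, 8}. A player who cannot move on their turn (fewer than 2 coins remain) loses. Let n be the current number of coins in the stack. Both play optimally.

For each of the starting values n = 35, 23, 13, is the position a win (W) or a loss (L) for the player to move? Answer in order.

35: W, 23: L, 13: L

Label each position W (a win for the player to move) or L (a loss). A position with no legal move is L; any other position is W exactly when some move reaches an L, and L when every move reaches a W.
n=0: no move → L
n=1: no move → L
n=2: →0(L), so W
n=3: →1(L), so W
n=4: →2(W) only, which is W, so L
n=5: →0(L), so W
n=6: →4(L), so W
n=7: →0(L), so W
n=8: →1(L), so W
n=9: →4(L), so W
n=10: →8(W), 5(W), 3(W), 2(W) — all W, so L
n=11: →4(L), so W
n=12: →10(L), so W
n=13: →11(W), 8(W), 6(W), 5(W) — all W, so L
n=14: →12(W), 9(W), 7(W), 6(W) — all W, so L
n=15: →13(L), so W
n=16: →14(L), so W
n=17: →10(L), so W
n=18: →13(L), so W
n=19: →14(L), so W
n=20: →13(L), so W
n=21: →14(L), so W
n=22: →14(L), so W
n=23: →21(W), 18(W), 16(W), 15(W) — all W, so L
n=24: →22(W), 19(W), 17(W), 16(W) — all W, so L
n=25: →23(L), so W
n=26: →24(L), so W
n=27: →25(W), 22(W), 20(W), 19(W) — all W, so L
n=28: →23(L), so W
n=29: →27(L), so W
n=30: →23(L), so W
n=31: →24(L), so W
n=32: →27(L), so W
n=33: →31(W), 28(W), 26(W), 25(W) — all W, so L
n=34: →27(L), so W
n=35: →33(L), so W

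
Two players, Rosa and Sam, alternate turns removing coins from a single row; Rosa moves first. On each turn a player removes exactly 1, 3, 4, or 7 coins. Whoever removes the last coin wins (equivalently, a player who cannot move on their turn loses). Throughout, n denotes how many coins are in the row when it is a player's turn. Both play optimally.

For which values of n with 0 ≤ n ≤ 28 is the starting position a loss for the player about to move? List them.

0, 2, 8, 10, 16, 18, 24, 26

Classify positions by backward induction: terminal positions (no move available) are L. From any other position, the mover wins iff some move reaches an L.
n=0: no move → L
n=1: reaches L-position 0 → W
n=2: only reaches 1(W), which is W → L
n=3: reaches L-position 2 → W
n=4: reaches L-position 0 → W
n=5: reaches L-position 2 → W
n=6: reaches L-position 2 → W
n=7: reaches L-position 0 → W
n=8: only reaches 7(W), 5(W), 4(W), 1(W), all W → L
n=9: reaches L-position 8 → W
n=10: only reaches 9(W), 7(W), 6(W), 3(W), all W → L
n=11: reaches L-position 10 → W
n=12: reaches L-position 8 → W
n=13: reaches L-position 10 → W
n=14: reaches L-position 10 → W
n=15: reaches L-position 8 → W
n=16: only reaches 15(W), 13(W), 12(W), 9(W), all W → L
n=17: reaches L-position 16 → W
n=18: only reaches 17(W), 15(W), 14(W), 11(W), all W → L
n=19: reaches L-position 18 → W
n=20: reaches L-position 16 → W
n=21: reaches L-position 18 → W
n=22: reaches L-position 18 → W
n=23: reaches L-position 16 → W
n=24: only reaches 23(W), 21(W), 20(W), 17(W), all W → L
n=25: reaches L-position 24 → W
n=26: only reaches 25(W), 23(W), 22(W), 19(W), all W → L
n=27: reaches L-position 26 → W
n=28: reaches L-position 24 → W
The losing starting values of n are exactly the entries labelled L in this table (8 of them).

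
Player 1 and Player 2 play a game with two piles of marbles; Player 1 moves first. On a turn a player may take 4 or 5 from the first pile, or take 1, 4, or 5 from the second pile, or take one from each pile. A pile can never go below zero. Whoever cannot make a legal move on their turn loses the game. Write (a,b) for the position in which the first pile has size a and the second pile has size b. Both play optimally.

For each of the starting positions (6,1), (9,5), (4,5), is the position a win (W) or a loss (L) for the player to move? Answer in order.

Work bottom-up. With no move the player to move loses. Otherwise the position is W if at least one move leads to an L position for the opponent, and L if every move leads to a W.
No move ever increases a pile, so every position that can arise here has a ≤ 9 and b ≤ 5; it is enough to label the cells with 0 ≤ a ≤ 9 and 0 ≤ b ≤ 5.
Every move lowers a or b (never raises either), so fill the grid row by row in increasing a, and left to right within a row: each cell's successors are then already labelled.
      b=0  b=1  b=2  b=3  b=4  b=5
a=0:    L    W    L    W    W    W
a=1:    L    W    L    W    W    W
a=2:    L    W    L    W    W    W
a=3:    L    W    L    W    W    W
a=4:    W    W    W    W    L    W
a=5:    W    L    W    L    W    W
a=6:    W    L    W    L    W    W
a=7:    W    L    W    L    W    W
a=8:    W    L    W    L    W    W
a=9:    L    W    W    W    W    W
Cells with no legal move (terminal, hence L): (0,0), (1,0), (2,0), (3,0).
The remaining L cells, each justified by listing all of its moves:
(0,2): L (sole option (0,1)(W) is W)
(1,2): L (options (1,1)(W), (0,1)(W) are all W)
(2,2): L (options (2,1)(W), (1,1)(W) are all W)
(3,2): L (options (3,1)(W), (2,1)(W) are all W)
(4,4): L (options (0,4)(W), (4,3)(W), (4,0)(W), (3,3)(W) are all W)
(5,1): L (options (1,1)(W), (0,1)(W), (5,0)(W), (4,0)(W) are all W)
(5,3): L (options (1,3)(W), (0,3)(W), (5,2)(W), (4,2)(W) are all W)
(6,1): L (options (2,1)(W), (1,1)(W), (6,0)(W), (5,0)(W) are all W)
(6,3): L (options (2,3)(W), (1,3)(W), (6,2)(W), (5,2)(W) are all W)
(7,1): L (options (3,1)(W), (2,1)(W), (7,0)(W), (6,0)(W) are all W)
(7,3): L (options (3,3)(W), (2,3)(W), (7,2)(W), (6,2)(W) are all W)
(8,1): L (options (4,1)(W), (3,1)(W), (8,0)(W), (7,0)(W) are all W)
(8,3): L (options (4,3)(W), (3,3)(W), (8,2)(W), (7,2)(W) are all W)
(9,0): L (options (5,0)(W), (4,0)(W) are all W)
Every other cell has at least one move into one of the L cells above, so it is W.
(6,1): one of the L cells justified above, so L
(9,5): the move to (9,0) reaches an L cell, so W
(4,5): the move to (4,4) reaches an L cell, so W

(6,1): L, (9,5): W, (4,5): W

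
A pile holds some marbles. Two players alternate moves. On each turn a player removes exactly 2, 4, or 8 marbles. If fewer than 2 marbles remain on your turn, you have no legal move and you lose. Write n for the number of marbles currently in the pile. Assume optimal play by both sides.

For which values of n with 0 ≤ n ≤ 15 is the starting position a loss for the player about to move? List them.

0, 1, 6, 7, 12, 13

Positions with no move are L. A position that does have a move is losing for the player to move precisely when every available move leads to a winning position for the opponent. Fill in the labels:
n=0: no move → L
n=1: no move → L
n=2: can move to 0, which is L ⇒ W
n=3: can move to 1, which is L ⇒ W
n=4: can move to 0, which is L ⇒ W
n=5: can move to 1, which is L ⇒ W
n=6: moves to 4(W), 2(W); every one is W ⇒ L
n=7: moves to 5(W), 3(W); every one is W ⇒ L
n=8: can move to 6, which is L ⇒ W
n=9: can move to 7, which is L ⇒ W
n=10: can move to 6, which is L ⇒ W
n=11: can move to 7, which is L ⇒ W
n=12: moves to 10(W), 8(W), 4(W); every one is W ⇒ L
n=13: moves to 11(W), 9(W), 5(W); every one is W ⇒ L
n=14: can move to 12, which is L ⇒ W
n=15: can move to 13, which is L ⇒ W
The losing starting values of n are exactly the entries labelled L in this table (6 of them).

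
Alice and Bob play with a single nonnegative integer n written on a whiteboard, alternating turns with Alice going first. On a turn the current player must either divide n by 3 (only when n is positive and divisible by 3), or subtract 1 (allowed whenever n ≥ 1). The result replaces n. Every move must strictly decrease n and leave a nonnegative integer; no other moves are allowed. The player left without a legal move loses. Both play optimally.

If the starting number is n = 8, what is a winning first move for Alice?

Move to 7.

Compute win/loss labels from the base case upward. A position with no move is L. Any other position is W if it can reach an L in one move, else L.
n=0: no move → L
n=1: →0(L), so W
n=2: →1(W) only, which is W, so L
n=3: →2(L), so W
n=4: →3(W) only, which is W, so L
n=5: →4(L), so W
n=6: →2(L), so W
n=7: →6(W) only, which is W, so L
n=8: →7(L), so W
From 8, the L positions reachable in one move are: 7.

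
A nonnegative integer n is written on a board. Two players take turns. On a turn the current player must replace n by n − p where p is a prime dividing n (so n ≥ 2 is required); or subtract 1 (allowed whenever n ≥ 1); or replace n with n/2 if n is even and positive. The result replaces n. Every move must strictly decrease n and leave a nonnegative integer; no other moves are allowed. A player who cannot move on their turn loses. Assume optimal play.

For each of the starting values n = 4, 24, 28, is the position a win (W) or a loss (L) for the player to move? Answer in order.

4: L, 24: L, 28: W

Compute win/loss labels from the base case upward. A position with no move is L. Any other position is W if it can reach an L in one move, else L.
n=0: no move → L
n=1: can move to 0, which is L ⇒ W
n=2: can move to 0, which is L ⇒ W
n=3: can move to 0, which is L ⇒ W
n=4: moves to 2(W), 3(W); every one is W ⇒ L
n=5: can move to 0, which is L ⇒ W
n=6: can move to 4, which is L ⇒ W
n=7: can move to 0, which is L ⇒ W
n=8: can move to 4, which is L ⇒ W
n=9: moves to 6(W), 8(W); every one is W ⇒ L
n=10: can move to 9, which is L ⇒ W
n=11: can move to 0, which is L ⇒ W
n=12: can move to 9, which is L ⇒ W
n=13: can move to 0, which is L ⇒ W
n=14: moves to 7(W), 12(W), 13(W); every one is W ⇒ L
n=15: can move to 14, which is L ⇒ W
n=16: can move to 14, which is L ⇒ W
n=17: can move to 0, which is L ⇒ W
n=18: can move to 9, which is L ⇒ W
n=19: can move to 0, which is L ⇒ W
n=20: moves to 10(W), 15(W), 18(W), 19(W); every one is W ⇒ L
n=21: can move to 14, which is L ⇒ W
n=22: can move to 20, which is L ⇒ W
n=23: can move to 0, which is L ⇒ W
n=24: moves to 12(W), 21(W), 22(W), 23(W); every one is W ⇒ L
n=25: can move to 20, which is L ⇒ W
n=26: can move to 24, which is L ⇒ W
n=27: can move to 24, which is L ⇒ W
n=28: can move to 14, which is L ⇒ W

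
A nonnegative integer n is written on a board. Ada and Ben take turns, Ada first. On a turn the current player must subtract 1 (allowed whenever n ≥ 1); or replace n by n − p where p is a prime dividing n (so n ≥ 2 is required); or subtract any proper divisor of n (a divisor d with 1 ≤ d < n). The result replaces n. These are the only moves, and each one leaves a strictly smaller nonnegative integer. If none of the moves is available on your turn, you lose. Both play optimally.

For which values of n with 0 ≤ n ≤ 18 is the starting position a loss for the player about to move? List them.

Classify positions by backward induction: terminal positions (no move available) are L. From any other position, the mover wins iff some move reaches an L.
n=0: no move → L
n=1: can move to 0, which is L ⇒ W
n=2: can move to 0, which is L ⇒ W
n=3: can move to 0, which is L ⇒ W
n=4: moves to 2(W), 3(W); every one is W ⇒ L
n=5: can move to 0, which is L ⇒ W
n=6: can move to 4, which is L ⇒ W
n=7: can move to 0, which is L ⇒ W
n=8: can move to 4, which is L ⇒ W
n=9: moves to 6(W), 8(W); every one is W ⇒ L
n=10: can move to 9, which is L ⇒ W
n=11: can move to 0, which is L ⇒ W
n=12: can move to 9, which is L ⇒ W
n=13: can move to 0, which is L ⇒ W
n=14: moves to 7(W), 12(W), 13(W); every one is W ⇒ L
n=15: can move to 14, which is L ⇒ W
n=16: can move to 14, which is L ⇒ W
n=17: can move to 0, which is L ⇒ W
n=18: can move to 9, which is L ⇒ W
Reading off the rows marked L gives the requested list; there are 4 such values of n.

0, 4, 9, 14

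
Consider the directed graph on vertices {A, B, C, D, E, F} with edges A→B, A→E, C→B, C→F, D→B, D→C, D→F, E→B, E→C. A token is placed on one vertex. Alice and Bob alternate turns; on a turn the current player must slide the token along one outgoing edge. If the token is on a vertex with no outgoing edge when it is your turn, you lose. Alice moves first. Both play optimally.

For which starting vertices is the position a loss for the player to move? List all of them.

B, F

Positions with no move are L. A position that does have a move is losing for the player to move precisely when every available move leads to a winning position for the opponent. Fill in the labels:
Every edge goes from a vertex to one that appears earlier in the order B, F, C, E, D, A, so processing vertices in that order labels each vertex after all of its successors.
B: no outgoing edge → L
F: no outgoing edge → L
C: can move to F, which is L ⇒ W
E: can move to B, which is L ⇒ W
D: can move to F, which is L ⇒ W
A: can move to B, which is L ⇒ W
The losing starting vertices are exactly the entries labelled L in this table (2 of them).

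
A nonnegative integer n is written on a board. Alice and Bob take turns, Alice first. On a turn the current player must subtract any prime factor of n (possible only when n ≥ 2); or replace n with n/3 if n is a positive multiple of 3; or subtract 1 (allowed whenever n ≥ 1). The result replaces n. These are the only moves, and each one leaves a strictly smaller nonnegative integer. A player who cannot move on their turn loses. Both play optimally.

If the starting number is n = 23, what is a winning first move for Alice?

Positions with no move are L. A position that does have a move is losing for the player to move precisely when every available move leads to a winning position for the opponent. Fill in the labels:
n=0: no move → L
n=1: can move to 0, which is L ⇒ W
n=2: can move to 0, which is L ⇒ W
n=3: can move to 0, which is L ⇒ W
n=4: moves to 2(W), 3(W); every one is W ⇒ L
n=5: can move to 0, which is L ⇒ W
n=6: can move to 4, which is L ⇒ W
n=7: can move to 0, which is L ⇒ W
n=8: moves to 6(W), 7(W); every one is W ⇒ L
n=9: can move to 8, which is L ⇒ W
n=10: can move to 8, which is L ⇒ W
n=11: can move to 0, which is L ⇒ W
n=12: can move to 4, which is L ⇒ W
n=13: can move to 0, which is L ⇒ W
n=14: moves to 7(W), 12(W), 13(W); every one is W ⇒ L
n=15: can move to 14, which is L ⇒ W
n=16: can move to 14, which is L ⇒ W
n=17: can move to 0, which is L ⇒ W
n=18: moves to 6(W), 15(W), 16(W), 17(W); every one is W ⇒ L
n=19: can move to 0, which is L ⇒ W
n=20: can move to 18, which is L ⇒ W
n=21: can move to 14, which is L ⇒ W
n=22: moves to 11(W), 20(W), 21(W); every one is W ⇒ L
n=23: can move to 0, which is L ⇒ W
From 23, the L positions reachable in one move are: 0, 22. Any move reaching one of these is winning.

Move to 0.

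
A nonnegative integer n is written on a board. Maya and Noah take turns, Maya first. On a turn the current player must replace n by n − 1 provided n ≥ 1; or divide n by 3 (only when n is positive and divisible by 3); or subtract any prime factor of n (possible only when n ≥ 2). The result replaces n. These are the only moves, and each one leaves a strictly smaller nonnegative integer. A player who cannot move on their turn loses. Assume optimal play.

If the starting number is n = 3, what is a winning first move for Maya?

Use the standard recursion: the mover loses at a terminal position; elsewhere, the mover wins exactly when some move hands the opponent an L position.
n=0: no move → L
n=1: W (go to 0, an L position)
n=2: W (go to 0, an L position)
n=3: W (go to 0, an L position)
From 3, the L positions reachable in one move are: 0.

Move to 0.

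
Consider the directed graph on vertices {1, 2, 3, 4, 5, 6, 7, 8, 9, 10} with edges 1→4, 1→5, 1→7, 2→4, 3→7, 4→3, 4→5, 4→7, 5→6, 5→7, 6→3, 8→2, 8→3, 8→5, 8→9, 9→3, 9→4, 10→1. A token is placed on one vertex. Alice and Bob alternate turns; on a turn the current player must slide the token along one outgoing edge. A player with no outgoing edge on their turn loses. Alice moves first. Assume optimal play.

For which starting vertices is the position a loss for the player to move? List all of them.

Label each position W (a win for the player to move) or L (a loss). A position with no legal move is L; any other position is W exactly when some move reaches an L, and L when every move reaches a W.
Every edge goes from a vertex to one that appears earlier in the order 7, 3, 6, 5, 4, 1, 9, 2, 8, 10, so processing vertices in that order labels each vertex after all of its successors.
7: no outgoing edge → L
3: →7(L), so W
6: →3(W) only, which is W, so L
5: →6(L), so W
4: →7(L), so W
1: →7(L), so W
9: →4(W), 3(W) — all W, so L
2: →4(W) only, which is W, so L
8: →2(L), so W
10: →1(W) only, which is W, so L
The losing starting vertices are exactly the entries labelled L in this table (5 of them).

2, 6, 7, 9, 10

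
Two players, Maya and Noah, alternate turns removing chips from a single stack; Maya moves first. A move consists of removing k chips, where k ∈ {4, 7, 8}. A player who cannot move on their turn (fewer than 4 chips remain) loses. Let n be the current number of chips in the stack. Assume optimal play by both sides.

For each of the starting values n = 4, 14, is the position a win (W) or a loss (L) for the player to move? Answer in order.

4: W, 14: L

Compute win/loss labels from the base case upward. A position with no move is L. Any other position is W if it can reach an L in one move, else L.
n=0: no move → L
n=1: no move → L
n=2: no move → L
n=3: no move → L
n=4: can move to 0, which is L ⇒ W
n=5: can move to 1, which is L ⇒ W
n=6: can move to 2, which is L ⇒ W
n=7: can move to 3, which is L ⇒ W
n=8: can move to 1, which is L ⇒ W
n=9: can move to 2, which is L ⇒ W
n=10: can move to 3, which is L ⇒ W
n=11: can move to 3, which is L ⇒ W
n=12: moves to 8(W), 5(W), 4(W); every one is W ⇒ L
n=13: moves to 9(W), 6(W), 5(W); every one is W ⇒ L
n=14: moves to 10(W), 7(W), 6(W); every one is W ⇒ L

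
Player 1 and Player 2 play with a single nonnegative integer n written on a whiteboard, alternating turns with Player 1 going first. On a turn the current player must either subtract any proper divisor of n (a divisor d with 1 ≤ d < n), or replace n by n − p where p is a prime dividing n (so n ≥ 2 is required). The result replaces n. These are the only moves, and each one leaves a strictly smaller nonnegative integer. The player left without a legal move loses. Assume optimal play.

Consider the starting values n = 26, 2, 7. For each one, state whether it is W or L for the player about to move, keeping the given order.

Use the standard recursion: the mover loses at a terminal position; elsewhere, the mover wins exactly when some move hands the opponent an L position.
n=0: no move → L
n=1: no move → L
n=2: reaches L-position 0 → W
n=3: reaches L-position 0 → W
n=4: only reaches 2(W), 3(W), all W → L
n=5: reaches L-position 0 → W
n=6: reaches L-position 4 → W
n=7: reaches L-position 0 → W
n=8: reaches L-position 4 → W
n=9: only reaches 6(W), 8(W), all W → L
n=10: reaches L-position 9 → W
n=11: reaches L-position 0 → W
n=12: reaches L-position 9 → W
n=13: reaches L-position 0 → W
n=14: only reaches 7(W), 12(W), 13(W), all W → L
n=15: reaches L-position 14 → W
n=16: reaches L-position 14 → W
n=17: reaches L-position 0 → W
n=18: reaches L-position 9 → W
n=19: reaches L-position 0 → W
n=20: only reaches 10(W), 15(W), 16(W), 18(W), 19(W), all W → L
n=21: reaches L-position 14 → W
n=22: reaches L-position 20 → W
n=23: reaches L-position 0 → W
n=24: reaches L-position 20 → W
n=25: reaches L-position 20 → W
n=26: only reaches 13(W), 24(W), 25(W), all W → L

26: L, 2: W, 7: W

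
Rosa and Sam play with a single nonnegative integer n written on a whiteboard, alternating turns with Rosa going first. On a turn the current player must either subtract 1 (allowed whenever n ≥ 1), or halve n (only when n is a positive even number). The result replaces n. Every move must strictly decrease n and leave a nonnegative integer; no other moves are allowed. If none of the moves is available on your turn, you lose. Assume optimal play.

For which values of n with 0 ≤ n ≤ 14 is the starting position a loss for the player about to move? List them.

Work bottom-up. With no move the player to move loses. Otherwise the position is W if at least one move leads to an L position for the opponent, and L if every move leads to a W.
n=0: no move → L
n=1: reaches L-position 0 → W
n=2: only reaches 1(W), which is W → L
n=3: reaches L-position 2 → W
n=4: reaches L-position 2 → W
n=5: only reaches 4(W), which is W → L
n=6: reaches L-position 5 → W
n=7: only reaches 6(W), which is W → L
n=8: reaches L-position 7 → W
n=9: only reaches 8(W), which is W → L
n=10: reaches L-position 5 → W
n=11: only reaches 10(W), which is W → L
n=12: reaches L-position 11 → W
n=13: only reaches 12(W), which is W → L
n=14: reaches L-position 7 → W
Reading off the rows marked L gives the requested list; there are 7 such values of n.

0, 2, 5, 7, 9, 11, 13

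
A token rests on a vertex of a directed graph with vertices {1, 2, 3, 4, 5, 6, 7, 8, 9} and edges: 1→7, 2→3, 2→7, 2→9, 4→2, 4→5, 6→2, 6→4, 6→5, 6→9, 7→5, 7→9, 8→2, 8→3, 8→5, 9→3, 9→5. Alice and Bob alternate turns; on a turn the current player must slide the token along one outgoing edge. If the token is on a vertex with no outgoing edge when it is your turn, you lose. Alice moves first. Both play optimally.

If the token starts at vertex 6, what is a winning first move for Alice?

Move to 5.

Positions with no move are L. A position that does have a move is losing for the player to move precisely when every available move leads to a winning position for the opponent. Fill in the labels:
Every edge goes from a vertex to one that appears earlier in the order 3, 5, 9, 7, 2, 8, 4, 6, 1, so processing vertices in that order labels each vertex after all of its successors.
3: no outgoing edge → L
5: no outgoing edge → L
9: W (go to 5, an L position)
7: W (go to 5, an L position)
2: W (go to 3, an L position)
8: W (go to 5, an L position)
4: W (go to 5, an L position)
6: W (go to 5, an L position)
1: L (sole option 7(W) is W)
From 6, the L positions reachable in one move are: 5.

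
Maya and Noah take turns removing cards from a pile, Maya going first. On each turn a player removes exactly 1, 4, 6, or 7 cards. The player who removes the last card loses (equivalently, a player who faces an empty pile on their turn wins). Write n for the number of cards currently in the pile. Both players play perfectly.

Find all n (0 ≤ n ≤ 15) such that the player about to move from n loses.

Build the W/L table. Terminal = W. A non-terminal position is W if it has a move to some L; otherwise it is L.
n=0: no move; the opponent has just taken the last card and therefore loses → W
n=1: L (sole option 0(W) is W)
n=2: W (go to 1, an L position)
n=3: L (sole option 2(W) is W)
n=4: W (go to 3, an L position)
n=5: W (go to 1, an L position)
n=6: L (options 5(W), 2(W), 0(W) are all W)
n=7: W (go to 6, an L position)
n=8: W (go to 1, an L position)
n=9: W (go to 3, an L position)
n=10: W (go to 6, an L position)
n=11: L (options 10(W), 7(W), 5(W), 4(W) are all W)
n=12: W (go to 11, an L position)
n=13: W (go to 6, an L position)
n=14: L (options 13(W), 10(W), 8(W), 7(W) are all W)
n=15: W (go to 14, an L position)
The losing starting values of n are exactly the entries labelled L in this table (5 of them).

1, 3, 6, 11, 14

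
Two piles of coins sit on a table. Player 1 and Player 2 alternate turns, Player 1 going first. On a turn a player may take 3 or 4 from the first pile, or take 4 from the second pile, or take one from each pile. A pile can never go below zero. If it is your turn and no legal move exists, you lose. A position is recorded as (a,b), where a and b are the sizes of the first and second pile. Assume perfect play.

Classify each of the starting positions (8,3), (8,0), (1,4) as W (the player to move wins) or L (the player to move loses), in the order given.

Use the standard recursion: the mover loses at a terminal position; elsewhere, the mover wins exactly when some move hands the opponent an L position.
No move ever increases a pile, so every position that can arise here has a ≤ 8 and b ≤ 4; it is enough to label the cells with 0 ≤ a ≤ 8 and 0 ≤ b ≤ 4.
Every move lowers a or b (never raises either), so fill the grid row by row in increasing a, and left to right within a row: each cell's successors are then already labelled.
      b=0  b=1  b=2  b=3  b=4
a=0:    L    L    L    L    W
a=1:    L    W    W    W    W
a=2:    L    W    L    L    W
a=3:    W    W    W    W    W
a=4:    W    W    W    W    L
a=5:    W    L    W    W    L
a=6:    W    L    W    W    L
a=7:    L    L    W    L    W
a=8:    L    W    W    L    W
Cells with no legal move (terminal, hence L): (0,0), (0,1), (0,2), (0,3), (1,0), (2,0).
The remaining L cells, each justified by listing all of its moves:
(2,2): →(1,1)(W) only, which is W, so L
(2,3): →(1,2)(W) only, which is W, so L
(4,4): →(1,4)(W), (0,4)(W), (4,0)(W), (3,3)(W) — all W, so L
(5,1): →(2,1)(W), (1,1)(W), (4,0)(W) — all W, so L
(5,4): →(2,4)(W), (1,4)(W), (5,0)(W), (4,3)(W) — all W, so L
(6,1): →(3,1)(W), (2,1)(W), (5,0)(W) — all W, so L
(6,4): →(3,4)(W), (2,4)(W), (6,0)(W), (5,3)(W) — all W, so L
(7,0): →(4,0)(W), (3,0)(W) — all W, so L
(7,1): →(4,1)(W), (3,1)(W), (6,0)(W) — all W, so L
(7,3): →(4,3)(W), (3,3)(W), (6,2)(W) — all W, so L
(8,0): →(5,0)(W), (4,0)(W) — all W, so L
(8,3): →(5,3)(W), (4,3)(W), (7,2)(W) — all W, so L
Every other cell has at least one move into one of the L cells above, so it is W.
(8,3): one of the L cells justified above, so L
(8,0): one of the L cells justified above, so L
(1,4): the move to (1,0) reaches an L cell, so W

(8,3): L, (8,0): L, (1,4): W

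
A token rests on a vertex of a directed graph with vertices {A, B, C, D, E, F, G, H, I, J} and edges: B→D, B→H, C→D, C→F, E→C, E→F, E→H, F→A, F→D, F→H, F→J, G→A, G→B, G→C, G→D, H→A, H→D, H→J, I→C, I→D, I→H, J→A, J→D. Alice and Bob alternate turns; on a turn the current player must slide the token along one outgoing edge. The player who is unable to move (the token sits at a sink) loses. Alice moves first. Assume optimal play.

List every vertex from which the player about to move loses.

Use the standard recursion: the mover loses at a terminal position; elsewhere, the mover wins exactly when some move hands the opponent an L position.
Every edge goes from a vertex to one that appears earlier in the order D, A, J, H, F, C, I, B, E, G, so processing vertices in that order labels each vertex after all of its successors.
D: no outgoing edge → L
A: no outgoing edge → L
J: W (go to A, an L position)
H: W (go to A, an L position)
F: W (go to A, an L position)
C: W (go to D, an L position)
I: W (go to D, an L position)
B: W (go to D, an L position)
E: L (options C(W), F(W), H(W) are all W)
G: W (go to A, an L position)
The losing starting vertices are exactly the entries labelled L in this table (3 of them).

A, D, E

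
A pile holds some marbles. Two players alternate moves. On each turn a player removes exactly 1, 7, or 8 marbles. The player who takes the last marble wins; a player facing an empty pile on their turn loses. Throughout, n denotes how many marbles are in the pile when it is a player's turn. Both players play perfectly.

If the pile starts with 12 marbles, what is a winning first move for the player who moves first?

Remove 8, leaving 4.

Classify positions by backward induction: terminal positions (no move available) are L. From any other position, the mover wins iff some move reaches an L.
n=0: no move → L
n=1: reaches L-position 0 → W
n=2: only reaches 1(W), which is W → L
n=3: reaches L-position 2 → W
n=4: only reaches 3(W), which is W → L
n=5: reaches L-position 4 → W
n=6: only reaches 5(W), which is W → L
n=7: reaches L-position 6 → W
n=8: reaches L-position 0 → W
n=9: reaches L-position 2 → W
n=10: reaches L-position 2 → W
n=11: reaches L-position 4 → W
n=12: reaches L-position 4 → W
From 12, the L positions reachable in one move are: 4.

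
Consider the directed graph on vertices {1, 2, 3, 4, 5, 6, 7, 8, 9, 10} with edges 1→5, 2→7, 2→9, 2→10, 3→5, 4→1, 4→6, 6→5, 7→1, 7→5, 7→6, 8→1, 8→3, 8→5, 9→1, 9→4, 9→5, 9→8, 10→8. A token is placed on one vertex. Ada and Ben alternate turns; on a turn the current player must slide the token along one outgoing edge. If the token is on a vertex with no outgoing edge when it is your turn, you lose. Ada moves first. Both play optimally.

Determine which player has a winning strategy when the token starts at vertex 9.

Work bottom-up. With no move the player to move loses. Otherwise the position is W if at least one move leads to an L position for the opponent, and L if every move leads to a W.
Every edge goes from a vertex to one that appears earlier in the order 5, 3, 6, 1, 4, 8, 7, 9, 10, 2, so processing vertices in that order labels each vertex after all of its successors.
5: no outgoing edge → L
3: →5(L), so W
6: →5(L), so W
1: →5(L), so W
4: →1(W), 6(W) — all W, so L
8: →5(L), so W
7: →5(L), so W
9: →4(L), so W
10: →8(W) only, which is W, so L
2: →10(L), so W
The starting position 9 is W: Ada should move to 4, handing over an L position.

Ada wins.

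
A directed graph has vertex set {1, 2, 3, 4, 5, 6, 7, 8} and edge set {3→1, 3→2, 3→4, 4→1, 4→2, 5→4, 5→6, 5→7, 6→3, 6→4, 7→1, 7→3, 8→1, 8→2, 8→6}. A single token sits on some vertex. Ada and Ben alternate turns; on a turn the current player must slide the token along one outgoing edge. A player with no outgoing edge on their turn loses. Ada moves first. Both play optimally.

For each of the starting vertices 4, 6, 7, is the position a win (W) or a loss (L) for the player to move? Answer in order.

Compute win/loss labels from the base case upward. A position with no move is L. Any other position is W if it can reach an L in one move, else L.
Every edge goes from a vertex to one that appears earlier in the order 2, 1, 4, 3, 7, 6, 8, 5, so processing vertices in that order labels each vertex after all of its successors.
2: no outgoing edge → L
1: no outgoing edge → L
4: can move to 1, which is L ⇒ W
3: can move to 1, which is L ⇒ W
7: can move to 1, which is L ⇒ W
6: moves to 3(W), 4(W); every one is W ⇒ L
8: can move to 6, which is L ⇒ W
5: can move to 6, which is L ⇒ W

4: W, 6: L, 7: W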